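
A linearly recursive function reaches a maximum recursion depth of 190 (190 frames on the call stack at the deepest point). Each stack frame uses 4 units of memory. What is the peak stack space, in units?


Maximum recursion depth = 190 frames
Memory per frame = 4 units
Total stack space = depth * frame_size
= 190 * 4 = 760


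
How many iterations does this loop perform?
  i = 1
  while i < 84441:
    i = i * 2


The loop variable doubles each iteration:
i = 1 -> 2 -> 4 -> 8 -> 16 -> 32 -> 64 -> 128 -> 256 -> 512 -> 1024 -> 2048 -> 4096 -> 8192 -> 16384 -> 32768 -> 65536 -> 131072 (stop, 131072 >= 84441)
Number of doublings = ceil(log2(84441)) = 17


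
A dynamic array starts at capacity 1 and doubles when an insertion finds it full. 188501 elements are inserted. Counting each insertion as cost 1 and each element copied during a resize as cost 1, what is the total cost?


n = 188501
Insertion costs: 188501
Resizes copy 1, 2, 4, ... up to the largest power of 2 that is <= n-1 = 188500, i.e. 131072.
Copy costs = 1 + 2 + 4 + 8 + 16 + 32 + 64 + 128 + 256 + 512 + 1024 + 2048 + 4096 + 8192 + 16384 + 32768 + 65536 + 131072 = 262143
Total = 188501 + 262143 = 450644


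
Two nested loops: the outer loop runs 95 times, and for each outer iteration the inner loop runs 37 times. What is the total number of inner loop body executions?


Outer loop: 95 iterations
Inner loop: 37 iterations per outer iteration
Total = 95 * 37 = 3515


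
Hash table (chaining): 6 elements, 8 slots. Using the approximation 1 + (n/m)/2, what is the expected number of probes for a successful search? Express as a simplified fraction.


Computing expected probes:
alpha = 6/8
= 1 + alpha/2
= 1 + 6/(2*8)
= (2*8 + 6) / (2*8)
= 22/16 = 11/8


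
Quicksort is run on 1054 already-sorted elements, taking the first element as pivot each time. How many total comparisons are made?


Sum of comparisons per partition:
1053 + 1052 + ... + 1 + 0
= 1054 * (1054 - 1) / 2
= 1054 * 1053 / 2
= 554931


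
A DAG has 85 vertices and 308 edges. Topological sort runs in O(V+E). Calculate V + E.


V = 85 (vertex processing)
E = 308 (edge processing)
V + E = 85 + 308 = 393


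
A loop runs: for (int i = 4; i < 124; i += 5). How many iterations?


Loop starts at i = 4, increments by 5, stops when i >= 124.
Number of iterations = ceil((124 - 4) / 5)
= ceil(120 / 5)
= 24


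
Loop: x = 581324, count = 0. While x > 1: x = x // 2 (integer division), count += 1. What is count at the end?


The variable x halves each step:
x = 581324 -> 290662 -> 145331 -> 72665 -> 36332 -> 18166 -> 9083 -> 4541 -> 2270 -> 1135 -> 567 -> 283 -> 141 -> 70 -> 35 -> 17 -> 8 -> 4 -> 2 -> 1
Number of halvings = floor(log2(581324)) = 19


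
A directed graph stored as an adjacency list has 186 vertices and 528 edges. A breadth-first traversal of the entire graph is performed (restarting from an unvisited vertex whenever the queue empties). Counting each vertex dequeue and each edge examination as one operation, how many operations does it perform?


A full BFS traversal dequeues each vertex once and examines each edge once.
Vertex visits: 186
Edge visits: 528
V + E = 186 + 528 = 714


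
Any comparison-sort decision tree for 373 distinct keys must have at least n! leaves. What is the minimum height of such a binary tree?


A binary decision tree of height h has at most 2^h leaves and needs at least n! of them, so h >= ceil(log2(n!)).
373! is far too large to multiply out, so use Stirling's series:
  ln(n!) ~ n ln n - n + (1/2) ln(2 pi n) + 1/(12n)  (error below 1/(360 n^3), negligible here)
  ln(373) = 5.9215784
  n ln n = 373 * 5.9215784 = 2208.7487
  (1/2) ln(2 pi * 373) = (1/2) ln(2343.6281) = 3.8797
  1/(12*373) = 0.0002
  ln(373!) ~ 2208.7487 - 373 + 3.8797 + 0.0002 = 1839.6286
Convert to base 2: log2(373!) = 1839.6286 / ln 2 = 1839.6286 / 0.69314718 = 2654.0231
ceil(2654.0231) = 2655


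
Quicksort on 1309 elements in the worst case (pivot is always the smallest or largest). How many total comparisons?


In the worst case, each partition step picks the worst pivot:
  Partition 1: 1308 comparisons (n-1 elements to compare)
  Partition 2: 1307 comparisons
  Partition 3: 1306 comparisons
  Partition 4: 1305 comparisons
  Partition 5: 1304 comparisons
  ...
  Last partition: 0 comparisons
Total = (n-1) + (n-2) + ... + 1 + 0 = n*(n-1)/2
= 1309*1308/2 = 856086


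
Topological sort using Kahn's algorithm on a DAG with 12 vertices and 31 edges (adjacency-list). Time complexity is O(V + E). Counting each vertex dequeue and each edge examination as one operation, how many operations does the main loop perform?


Kahn's algorithm:
  1. Compute in-degrees: O(V + E)
  2. Process queue: each vertex dequeued once (O(V))
     each edge examined once (O(E))
Total = V + E = 12 + 31 = 43


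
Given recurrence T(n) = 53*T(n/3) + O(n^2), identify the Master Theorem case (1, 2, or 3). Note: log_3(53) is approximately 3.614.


Master Theorem parameters: a=53, b=3, c=2
log_b(a) = 3.614
Compare b^c with a: 3^2 = 9 < 53, so c < log_b(a).
Comparing c=2 vs log_b(a)=3.614:
2 < 3.614 => Case 1
Result: T(n) = O(n^(log_3 53)) ~ O(n^3.614)
Master Theorem case = 1


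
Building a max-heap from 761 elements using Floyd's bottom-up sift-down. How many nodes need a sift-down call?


In a heap of 761 elements (0-indexed array):
  Last element index: 760
  Parent of last element: floor((760 - 1) / 2) = 379
  Internal nodes: indices 0 to 379
  Count = floor(761/2) = 380


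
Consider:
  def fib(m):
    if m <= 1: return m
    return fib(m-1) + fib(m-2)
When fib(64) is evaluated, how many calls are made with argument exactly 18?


Let N(m) = number of times fib(m) is called while evaluating fib(64).
N(64) = 1 (the initial call).
N(63) = 1 (only fib(64) calls it).
For 1 <= m <= 62: fib(m) is called by fib(m+1) and fib(m+2), so
  N(m) = N(m+1) + N(m+2).
fib(0) is called only by fib(2), so N(0) = N(2).
Walk down from m=64:
  N(64)=1, N(63)=1, N(62)=2, N(61)=3, N(60)=5, N(59)=8, N(58)=13, N(57)=21, N(56)=34, N(55)=55, N(54)=89, N(53)=144, N(52)=233, N(51)=377, N(50)=610, N(49)=987, N(48)=1597, N(47)=2584, N(46)=4181, N(45)=6765, N(44)=10946, N(43)=17711, N(42)=28657, N(41)=46368, N(40)=75025, N(39)=121393, N(38)=196418, N(37)=317811, N(36)=514229, N(35)=832040, N(34)=1346269, N(33)=2178309, N(32)=3524578, N(31)=5702887, N(30)=9227465, N(29)=14930352, N(28)=24157817, N(27)=39088169, N(26)=63245986, N(25)=102334155, N(24)=165580141, N(23)=267914296, N(22)=433494437, N(21)=701408733, N(20)=1134903170, N(19)=1836311903, N(18)=2971215073
N(18) = 2971215073


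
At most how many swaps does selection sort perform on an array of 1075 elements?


Each of the 1074 passes places one element in its final position.
Pass 1: swap minimum into position 0
Pass 2: swap minimum of remaining into position 1
...
Pass 1074: last two elements, one swap
Maximum swaps = 1075 - 1 = 1074


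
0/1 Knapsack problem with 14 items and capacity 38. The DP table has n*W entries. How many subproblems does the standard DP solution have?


The DP table is indexed by (item, capacity).
Rows: 14 items
Columns: 38 capacity values (1 to W)
Total subproblems = 14 * 38 = 532


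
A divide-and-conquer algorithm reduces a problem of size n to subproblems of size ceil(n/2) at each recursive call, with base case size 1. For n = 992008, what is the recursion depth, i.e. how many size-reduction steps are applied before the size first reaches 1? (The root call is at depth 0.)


Each step divides the size by 2 (rounding up); after k steps the size is ceil(n/2^k), which equals 1 exactly when 2^k >= n.
So the depth is the smallest k with 2^k >= 992008, i.e. ceil(log_2(992008)).
2^19 = 524288 < 992008 <= 1048576 = 2^20
Recursion depth = 20


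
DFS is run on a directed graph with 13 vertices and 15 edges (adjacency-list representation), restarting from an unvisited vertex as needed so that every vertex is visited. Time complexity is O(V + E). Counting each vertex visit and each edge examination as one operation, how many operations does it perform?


A full DFS traversal processes each vertex exactly once (push/pop on stack).
Each directed edge is examined once.
V = 13, E = 15
V + E = 28


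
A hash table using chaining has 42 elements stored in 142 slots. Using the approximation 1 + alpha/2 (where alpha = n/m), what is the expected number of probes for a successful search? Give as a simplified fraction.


Load factor alpha = n/m = 42/142
Expected probes = 1 + alpha/2 = 1 + 42/(2*142)
= 1 + 42/284
= 284/284 + 42/284
= 326/284
Simplify: 163/142


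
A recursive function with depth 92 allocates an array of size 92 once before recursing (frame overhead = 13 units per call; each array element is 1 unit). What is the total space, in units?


Array allocation: 92 units (allocated once)
Stack frames: 92 deep * 13 per frame = 1196 units
Total = 92 + 1196 = 1288


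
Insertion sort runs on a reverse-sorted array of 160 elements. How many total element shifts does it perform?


Sum of shifts = 1 + 2 + 3 + ... + 159
= 160 * 159 / 2
= 25440 / 2
= 12720


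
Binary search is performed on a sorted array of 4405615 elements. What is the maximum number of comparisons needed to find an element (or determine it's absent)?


Binary search halves the search space each comparison:
  Step 1: search space = 4405615 -> 2202807
  Step 2: search space = 2202807 -> 1101403
  Step 3: search space = 1101403 -> 550701
  Step 4: search space = 550701 -> 275350
  Step 5: search space = 275350 -> 137675
  Step 6: search space = 137675 -> 68837
  Step 7: search space = 68837 -> 34418
  Step 8: search space = 34418 -> 17209
  Step 9: search space = 17209 -> 8604
  Step 10: search space = 8604 -> 4302
  Step 11: search space = 4302 -> 2151
  Step 12: search space = 2151 -> 1075
  Step 13: search space = 1075 -> 537
  Step 14: search space = 537 -> 268
  Step 15: search space = 268 -> 134
  Step 16: search space = 134 -> 67
  Step 17: search space = 67 -> 33
  Step 18: search space = 33 -> 16
  Step 19: search space = 16 -> 8
  Step 20: search space = 8 -> 4
  Step 21: search space = 4 -> 2
  Step 22: search space = 2 -> 1
  Step 23: search space = 1 (final check)
Maximum comparisons = floor(log2(4405615)) + 1 = 22 + 1 = 23


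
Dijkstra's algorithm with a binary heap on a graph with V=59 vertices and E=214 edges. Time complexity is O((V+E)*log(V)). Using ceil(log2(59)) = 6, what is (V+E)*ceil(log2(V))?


Dijkstra with a binary heap: each vertex is extracted once, each edge may relax once.
Each heap operation costs O(log V).
V + E = 59 + 214 = 273
ceil(log2(59)) = 6 (since 2^5 = 32 < 59 <= 64 = 2^6)
Total heap work = (V+E) * ceil(log2(V)) = 273 * 6 = 1638


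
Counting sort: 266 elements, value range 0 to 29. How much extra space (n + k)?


n = 266 (output array)
k = 30 (count array for 30 distinct values)
Extra space = 266 + 30 = 296


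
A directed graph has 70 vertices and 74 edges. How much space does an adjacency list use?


Adjacency list: one list head per vertex + one entry per edge
Vertex heads: 70
Edge entries: 74
Total = 70 + 74 = 144


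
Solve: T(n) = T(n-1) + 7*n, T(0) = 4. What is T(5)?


Expanding the recurrence:
T(5) = T(4) + 7*5
       = T(3) + 7*4 + 7*5
       ...
       = T(0) + 7*(1 + 2 + ... + 5)
       = 4 + 7 * 5*6/2
       = 4 + 7 * 15
       = 4 + 105 = 109


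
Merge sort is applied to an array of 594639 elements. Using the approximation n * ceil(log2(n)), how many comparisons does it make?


Merge sort divides the array into halves recursively.
Number of levels = ceil(log2(594639)) = 20
At each level, approximately n = 594639 comparisons are needed for merging.
Total comparisons ~ n * ceil(log2(n)) = 594639 * 20 = 11892780


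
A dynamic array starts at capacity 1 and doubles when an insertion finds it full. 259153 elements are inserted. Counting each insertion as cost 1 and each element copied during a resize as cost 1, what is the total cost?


n = 259153
Insertion costs: 259153
Resizes copy 1, 2, 4, ... up to the largest power of 2 that is <= n-1 = 259152, i.e. 131072.
Copy costs = 1 + 2 + 4 + 8 + 16 + 32 + 64 + 128 + 256 + 512 + 1024 + 2048 + 4096 + 8192 + 16384 + 32768 + 65536 + 131072 = 262143
Total = 259153 + 262143 = 521296


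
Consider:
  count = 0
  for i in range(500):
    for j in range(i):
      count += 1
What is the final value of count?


For each i, the inner loop runs i times:
  i=0: inner runs 0 times
  i=1: inner runs 1 time
  i=2: inner runs 2 times
  i=3: inner runs 3 times
  i=4: inner runs 4 times
  i=5: inner runs 5 times
  i=6: inner runs 6 times
  i=7: inner runs 7 times
  ...
Total = 0 + 1 + 2 + ... + 499 = 500*(500-1)/2 = 124750


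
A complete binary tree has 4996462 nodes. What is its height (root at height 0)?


In a complete binary tree, level k holds nodes 2^k .. 2^(k+1)-1 (1-indexed).
Height = floor(log2(n)) = floor(log2(4996462)) = 22
Check: 2^22 = 4194304 <= 4996462 < 8388608 = 2^23


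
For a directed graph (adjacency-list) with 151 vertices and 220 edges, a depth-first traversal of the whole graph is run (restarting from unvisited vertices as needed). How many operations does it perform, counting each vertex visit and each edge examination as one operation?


A full DFS traversal visits each vertex once and examines each edge once.
V = 151
E = 220
Sum = 151 + 220 = 371


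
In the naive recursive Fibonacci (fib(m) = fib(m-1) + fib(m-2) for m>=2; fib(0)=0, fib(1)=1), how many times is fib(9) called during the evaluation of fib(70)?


Let N(m) = number of times fib(m) is called while evaluating fib(70).
N(70) = 1 (the initial call).
N(69) = 1 (only fib(70) calls it).
For 1 <= m <= 68: fib(m) is called by fib(m+1) and fib(m+2), so
  N(m) = N(m+1) + N(m+2).
fib(0) is called only by fib(2), so N(0) = N(2).
Walk down from m=70:
  N(70)=1, N(69)=1, N(68)=2, N(67)=3, N(66)=5, N(65)=8, N(64)=13, N(63)=21, N(62)=34, N(61)=55, N(60)=89, N(59)=144, N(58)=233, N(57)=377, N(56)=610, N(55)=987, N(54)=1597, N(53)=2584, N(52)=4181, N(51)=6765, N(50)=10946, N(49)=17711, N(48)=28657, N(47)=46368, N(46)=75025, N(45)=121393, N(44)=196418, N(43)=317811, N(42)=514229, N(41)=832040, N(40)=1346269, N(39)=2178309, N(38)=3524578, N(37)=5702887, N(36)=9227465, N(35)=14930352, N(34)=24157817, N(33)=39088169, N(32)=63245986, N(31)=102334155, N(30)=165580141, N(29)=267914296, N(28)=433494437, N(27)=701408733, N(26)=1134903170, N(25)=1836311903, N(24)=2971215073, N(23)=4807526976, N(22)=7778742049, N(21)=12586269025, N(20)=20365011074, N(19)=32951280099, N(18)=53316291173, N(17)=86267571272, N(16)=139583862445, N(15)=225851433717, N(14)=365435296162, N(13)=591286729879, N(12)=956722026041, N(11)=1548008755920, N(10)=2504730781961, N(9)=4052739537881
N(9) = 4052739537881


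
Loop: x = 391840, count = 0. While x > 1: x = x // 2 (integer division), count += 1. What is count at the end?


The variable x halves each step:
x = 391840 -> 195920 -> 97960 -> 48980 -> 24490 -> 12245 -> 6122 -> 3061 -> 1530 -> 765 -> 382 -> 191 -> 95 -> 47 -> 23 -> 11 -> 5 -> 2 -> 1
Number of halvings = floor(log2(391840)) = 18


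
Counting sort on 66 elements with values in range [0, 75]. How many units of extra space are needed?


Output array size: 66 (to store sorted result)
Count array size: 76 (one slot per possible value, range 0 to 75)
Total extra space = 66 + 76 = 142


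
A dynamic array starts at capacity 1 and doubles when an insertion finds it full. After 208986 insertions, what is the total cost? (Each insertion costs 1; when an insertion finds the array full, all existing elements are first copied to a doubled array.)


Insertion cost: 208986 (one per element)
Resizes occur just before inserting elements 2, 3, 5, 9, ...
Elements copied at each resize: 1 + 2 + 4 + 8 + 16 + 32 + 64 + 128 + 256 + 512 + 1024 + 2048 + 4096 + 8192 + 16384 + 32768 + 65536 + 131072
Sum of copies = 262143 (geometric series: 2^k - 1)
Total = 208986 + 262143 = 471129


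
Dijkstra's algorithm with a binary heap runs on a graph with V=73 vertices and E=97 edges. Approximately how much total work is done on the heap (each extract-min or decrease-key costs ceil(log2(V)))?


Dijkstra with a binary heap: each vertex is extracted once, each edge may relax once.
Each heap operation costs O(log V).
V + E = 73 + 97 = 170
ceil(log2(73)) = 7 (since 2^6 = 64 < 73 <= 128 = 2^7)
Total heap work = (V+E) * ceil(log2(V)) = 170 * 7 = 1190


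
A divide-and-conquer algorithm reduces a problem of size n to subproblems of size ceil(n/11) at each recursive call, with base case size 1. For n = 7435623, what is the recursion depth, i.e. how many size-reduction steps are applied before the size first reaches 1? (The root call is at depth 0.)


Each step divides the size by 11 (rounding up); after k steps the size is ceil(n/11^k), which equals 1 exactly when 11^k >= n.
So the depth is the smallest k with 11^k >= 7435623, i.e. ceil(log_11(7435623)).
11^6 = 1771561 < 7435623 <= 19487171 = 11^7
Recursion depth = 7


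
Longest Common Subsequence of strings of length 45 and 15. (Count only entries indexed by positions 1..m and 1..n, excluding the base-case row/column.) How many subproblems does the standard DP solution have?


DP table indexed by positions in both strings.
First string: 45 positions
Second string: 15 positions
Total = 45 * 15 = 675


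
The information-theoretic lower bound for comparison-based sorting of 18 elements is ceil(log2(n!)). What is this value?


A binary decision tree of height h has at most 2^h leaves and needs at least n! of them, so h >= ceil(log2(n!)).
Compute 18! as a running product:
  x2 = 2, x3 = 6, x4 = 24, x5 = 120
  x6 = 720, x7 = 5040, x8 = 40320, x9 = 362880
  x10 = 3628800, x11 = 39916800, x12 = 479001600, x13 = 6227020800
  x14 = 87178291200, x15 = 1307674368000, x16 = 20922789888000, x17 = 355687428096000
  x18 = 6402373705728000
18! = 6402373705728000
Bracket between powers of 2:
  2^52 = 4503599627370496 < 6402373705728000 <= 9007199254740992 = 2^53
So ceil(log2(18!)) = 53


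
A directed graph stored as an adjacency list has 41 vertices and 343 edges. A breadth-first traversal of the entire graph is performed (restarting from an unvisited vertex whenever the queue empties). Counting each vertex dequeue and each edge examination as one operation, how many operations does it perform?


A full BFS traversal dequeues each vertex once and examines each edge once.
Vertex visits: 41
Edge visits: 343
V + E = 41 + 343 = 384


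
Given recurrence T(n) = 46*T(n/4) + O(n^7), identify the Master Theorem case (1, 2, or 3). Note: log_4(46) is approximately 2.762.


Master Theorem parameters: a=46, b=4, c=7
log_b(a) = 2.762
Compare b^c with a: 4^7 = 16384 > 46, so c > log_b(a).
Comparing c=7 vs log_b(a)=2.762:
7 > 2.762 => Case 3
Result: T(n) = O(n^7)
Master Theorem case = 3


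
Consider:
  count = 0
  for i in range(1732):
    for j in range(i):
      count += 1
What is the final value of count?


For each i, the inner loop runs i times:
  i=0: inner runs 0 times
  i=1: inner runs 1 time
  i=2: inner runs 2 times
  i=3: inner runs 3 times
  i=4: inner runs 4 times
  i=5: inner runs 5 times
  i=6: inner runs 6 times
  i=7: inner runs 7 times
  ...
Total = 0 + 1 + 2 + ... + 1731 = 1732*(1732-1)/2 = 1499046


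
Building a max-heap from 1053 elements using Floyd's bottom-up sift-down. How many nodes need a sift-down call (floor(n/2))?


In a heap of 1053 elements (0-indexed array):
  Last element index: 1052
  Parent of last element: floor((1052 - 1) / 2) = 525
  Internal nodes: indices 0 to 525
  Count = floor(1053/2) = 526


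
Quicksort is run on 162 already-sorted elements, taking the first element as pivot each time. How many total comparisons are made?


Sum of comparisons per partition:
161 + 160 + ... + 1 + 0
= 162 * (162 - 1) / 2
= 162 * 161 / 2
= 13041


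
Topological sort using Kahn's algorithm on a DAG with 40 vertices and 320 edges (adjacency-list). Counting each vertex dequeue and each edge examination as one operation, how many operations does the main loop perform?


Kahn's algorithm:
  1. Compute in-degrees: O(V + E)
  2. Process queue: each vertex dequeued once (O(V))
     each edge examined once (O(E))
Total = V + E = 40 + 320 = 360


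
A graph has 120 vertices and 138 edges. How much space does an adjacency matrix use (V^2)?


Adjacency matrix: V x V grid of entries
Space = V^2 = 120^2 = 120 * 120 = 14400


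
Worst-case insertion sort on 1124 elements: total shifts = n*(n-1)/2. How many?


Sum of shifts = 1 + 2 + 3 + ... + 1123
= 1124 * 1123 / 2
= 1262252 / 2
= 631126


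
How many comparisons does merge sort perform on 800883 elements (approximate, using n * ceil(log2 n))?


Recursion depth: ceil(log2(800883)) = 20
Each recursion level merges n = 800883 elements
Total = 800883 * 20 = 16017660


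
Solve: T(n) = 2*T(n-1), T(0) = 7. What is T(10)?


Unrolling:
T(10) = 2*T(9) = 2^2*T(8) = ... = 2^10*T(0)
= 2^10 * 7
= 1024 * 7 = 7168


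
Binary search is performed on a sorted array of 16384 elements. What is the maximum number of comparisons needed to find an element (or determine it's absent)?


Binary search halves the search space each comparison:
  Step 1: search space = 16384 -> 8192
  Step 2: search space = 8192 -> 4096
  Step 3: search space = 4096 -> 2048
  Step 4: search space = 2048 -> 1024
  Step 5: search space = 1024 -> 512
  Step 6: search space = 512 -> 256
  Step 7: search space = 256 -> 128
  Step 8: search space = 128 -> 64
  Step 9: search space = 64 -> 32
  Step 10: search space = 32 -> 16
  Step 11: search space = 16 -> 8
  Step 12: search space = 8 -> 4
  Step 13: search space = 4 -> 2
  Step 14: search space = 2 -> 1
  Step 15: search space = 1 (final check)
Maximum comparisons = floor(log2(16384)) + 1 = 14 + 1 = 15


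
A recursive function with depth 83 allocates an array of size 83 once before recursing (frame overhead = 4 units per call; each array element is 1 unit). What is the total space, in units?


Array allocation: 83 units (allocated once)
Stack frames: 83 deep * 4 per frame = 332 units
Total = 83 + 332 = 415


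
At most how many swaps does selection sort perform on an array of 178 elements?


Each of the 177 passes places one element in its final position.
Pass 1: swap minimum into position 0
Pass 2: swap minimum of remaining into position 1
...
Pass 177: last two elements, one swap
Maximum swaps = 178 - 1 = 177


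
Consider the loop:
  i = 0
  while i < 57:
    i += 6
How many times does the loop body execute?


Starting at i = 0, each iteration adds 6.
Iterations until i >= 57:
  Iteration 1: i = 0 -> i = 6
  Iteration 2: i = 6 -> i = 12
  Iteration 3: i = 12 -> i = 18
  Iteration 4: i = 18 -> i = 24
  Iteration 5: i = 24 -> i = 30
  Iteration 6: i = 30 -> i = 36
  Iteration 7: i = 36 -> i = 42
  Iteration 8: i = 42 -> i = 48
  ... continuing ...
Total iterations = ceil(57/6) = 10


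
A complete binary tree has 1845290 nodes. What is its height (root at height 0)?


In a complete binary tree, level k holds nodes 2^k .. 2^(k+1)-1 (1-indexed).
Height = floor(log2(n)) = floor(log2(1845290)) = 20
Check: 2^20 = 1048576 <= 1845290 < 2097152 = 2^21


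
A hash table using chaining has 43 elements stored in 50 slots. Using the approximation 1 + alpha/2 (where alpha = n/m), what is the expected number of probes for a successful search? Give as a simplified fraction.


Load factor alpha = n/m = 43/50
Expected probes = 1 + alpha/2 = 1 + 43/(2*50)
= 1 + 43/100
= 100/100 + 43/100
= 143/100


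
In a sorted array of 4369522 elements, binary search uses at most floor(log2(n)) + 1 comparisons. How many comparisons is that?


Halving sequence: 4369522 -> 2184761 -> 1092380 -> 546190 -> 273095 -> 136547 -> 68273 -> 34136 -> 17068 -> 8534 -> 4267 -> 2133 -> 1066 -> 533 -> 266 -> 133 -> 66 -> 33 -> 16 -> 8 -> 4 -> 2 -> 1
Number of halvings = 22
Max comparisons = 22 + 1 = 23


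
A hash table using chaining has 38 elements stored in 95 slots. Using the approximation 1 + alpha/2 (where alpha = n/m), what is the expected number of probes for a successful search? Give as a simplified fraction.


Load factor alpha = n/m = 38/95
Expected probes = 1 + alpha/2 = 1 + 38/(2*95)
= 1 + 38/190
= 190/190 + 38/190
= 228/190
Simplify: 6/5


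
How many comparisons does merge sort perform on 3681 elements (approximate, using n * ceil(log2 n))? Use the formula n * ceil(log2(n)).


Recursion depth: ceil(log2(3681)) = 12
Each recursion level merges n = 3681 elements
Total = 3681 * 12 = 44172


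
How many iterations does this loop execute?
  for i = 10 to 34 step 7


The loop variable i takes values starting at 10 and increments by 7 each iteration.
Sequence: i = 10, 17, 24, 31
The upper bound 34 is inclusive, so the count is floor((last - first) / step) + 1:
floor((34 - 10) / 7) + 1 = floor(24/7) + 1 = 3 + 1 = 4


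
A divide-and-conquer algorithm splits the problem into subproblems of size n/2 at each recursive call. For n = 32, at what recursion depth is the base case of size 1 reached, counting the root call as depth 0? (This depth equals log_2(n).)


At each depth, the problem size is divided by 2:
  Depth 0: problem size = 32
  Depth 1: problem size = 16
  Depth 2: problem size = 8
  Depth 3: problem size = 4
  Depth 4: problem size = 2
  Depth 5: problem size = 1 (base case)
The base case is reached at depth log_2(32) = 5 (the tree has 6 levels counting depth 0, but the depth asked for is 5).
Recursion depth = 5


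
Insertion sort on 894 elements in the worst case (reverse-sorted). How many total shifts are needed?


In the worst case (reverse-sorted), each element shifts past all previous:
  Element 1: 1 shifts
  Element 2: 2 shifts
  Element 3: 3 shifts
  Element 4: 4 shifts
  Element 5: 5 shifts
  ...
  Element 893: 893 shifts
Total = 1 + 2 + ... + 893
= 894*(894-1)/2 = 399171


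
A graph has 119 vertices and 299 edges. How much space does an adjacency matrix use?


Adjacency matrix: V x V grid of entries
Space = V^2 = 119^2 = 119 * 119 = 14161


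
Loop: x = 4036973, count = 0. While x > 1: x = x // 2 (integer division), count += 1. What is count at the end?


The variable x halves each step:
x = 4036973 -> 2018486 -> 1009243 -> 504621 -> 252310 -> 126155 -> 63077 -> 31538 -> 15769 -> 7884 -> 3942 -> 1971 -> 985 -> 492 -> 246 -> 123 -> 61 -> 30 -> 15 -> 7 -> 3 -> 1
Number of halvings = floor(log2(4036973)) = 21


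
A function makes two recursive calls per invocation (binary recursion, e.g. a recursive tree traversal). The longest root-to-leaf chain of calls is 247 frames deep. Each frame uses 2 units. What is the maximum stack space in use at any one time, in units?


Binary recursion: the two calls run one after the other, so only one root-to-leaf chain of frames is on the stack at a time.
Maximum depth (longest chain) = 247 frames
Each frame = 2 units
Max stack space = 247 * 2 = 494


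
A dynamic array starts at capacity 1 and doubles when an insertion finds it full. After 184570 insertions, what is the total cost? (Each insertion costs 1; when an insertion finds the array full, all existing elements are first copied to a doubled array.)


Insertion cost: 184570 (one per element)
Resizes occur just before inserting elements 2, 3, 5, 9, ...
Elements copied at each resize: 1 + 2 + 4 + 8 + 16 + 32 + 64 + 128 + 256 + 512 + 1024 + 2048 + 4096 + 8192 + 16384 + 32768 + 65536 + 131072
Sum of copies = 262143 (geometric series: 2^k - 1)
Total = 184570 + 262143 = 446713


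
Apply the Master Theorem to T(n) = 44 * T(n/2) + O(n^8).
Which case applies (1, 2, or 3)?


The Master Theorem: T(n) = a*T(n/b) + O(n^c)
  a = 44, b = 2, c = 8
log_b(a) = log_2(44) ~ 5.459
Compare b^c with a: 2^8 = 256 > 44, so c > log_b(a).
Since c > log_b(a), Case 3 applies.
T(n) = O(n^8)
Master Theorem case = 3


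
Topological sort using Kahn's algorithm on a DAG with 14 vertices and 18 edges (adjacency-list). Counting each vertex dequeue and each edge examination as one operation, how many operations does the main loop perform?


Kahn's algorithm:
  1. Compute in-degrees: O(V + E)
  2. Process queue: each vertex dequeued once (O(V))
     each edge examined once (O(E))
Total = V + E = 14 + 18 = 32


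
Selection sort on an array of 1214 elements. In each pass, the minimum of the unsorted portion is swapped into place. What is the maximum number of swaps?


Selection sort performs one swap per pass:
  Pass 1: find min in positions 0 to 1213, swap with position 0
  Pass 2: find min in positions 1 to 1213, swap with position 1
  Pass 3: find min in positions 2 to 1213, swap with position 2
  Pass 4: find min in positions 3 to 1213, swap with position 3
  Pass 5: find min in positions 4 to 1213, swap with position 4
  ... (1208 more passes)
Total passes (and swaps) = n - 1 = 1214 - 1 = 1213


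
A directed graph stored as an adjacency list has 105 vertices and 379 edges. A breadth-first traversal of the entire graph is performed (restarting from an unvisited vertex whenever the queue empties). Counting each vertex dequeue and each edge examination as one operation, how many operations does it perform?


A full BFS traversal dequeues each vertex once and examines each edge once.
Vertex visits: 105
Edge visits: 379
V + E = 105 + 379 = 484


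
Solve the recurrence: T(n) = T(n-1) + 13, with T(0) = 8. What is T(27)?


Unrolling the recurrence:
T(27) = T(26) + 13
       = T(25) + 13 + 13
       = T(24) + 13*3
       ...
       = T(0) + 13*27
       = 8 + 351 = 359


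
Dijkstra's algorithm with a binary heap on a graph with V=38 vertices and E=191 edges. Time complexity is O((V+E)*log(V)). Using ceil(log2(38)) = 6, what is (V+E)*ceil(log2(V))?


Dijkstra with a binary heap: each vertex is extracted once, each edge may relax once.
Each heap operation costs O(log V).
V + E = 38 + 191 = 229
ceil(log2(38)) = 6 (since 2^5 = 32 < 38 <= 64 = 2^6)
Total heap work = (V+E) * ceil(log2(V)) = 229 * 6 = 1374


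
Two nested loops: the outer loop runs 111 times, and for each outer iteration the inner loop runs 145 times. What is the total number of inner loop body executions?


Outer loop: 111 iterations
Inner loop: 145 iterations per outer iteration
Total = 111 * 145 = 16095


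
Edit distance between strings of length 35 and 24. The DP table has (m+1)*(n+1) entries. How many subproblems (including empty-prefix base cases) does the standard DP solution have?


The table includes base cases (empty prefixes).
Rows: (m+1) = 36
Columns: (n+1) = 25
Total = 36 * 25 = 900


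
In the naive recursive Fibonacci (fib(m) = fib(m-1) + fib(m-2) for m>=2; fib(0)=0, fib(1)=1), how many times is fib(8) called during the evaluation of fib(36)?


Let N(m) = number of times fib(m) is called while evaluating fib(36).
N(36) = 1 (the initial call).
N(35) = 1 (only fib(36) calls it).
For 1 <= m <= 34: fib(m) is called by fib(m+1) and fib(m+2), so
  N(m) = N(m+1) + N(m+2).
fib(0) is called only by fib(2), so N(0) = N(2).
Walk down from m=36:
  N(36)=1, N(35)=1, N(34)=2, N(33)=3, N(32)=5, N(31)=8, N(30)=13, N(29)=21, N(28)=34, N(27)=55, N(26)=89, N(25)=144, N(24)=233, N(23)=377, N(22)=610, N(21)=987, N(20)=1597, N(19)=2584, N(18)=4181, N(17)=6765, N(16)=10946, N(15)=17711, N(14)=28657, N(13)=46368, N(12)=75025, N(11)=121393, N(10)=196418, N(9)=317811, N(8)=514229
N(8) = 514229


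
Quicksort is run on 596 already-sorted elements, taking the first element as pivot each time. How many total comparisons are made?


Sum of comparisons per partition:
595 + 594 + ... + 1 + 0
= 596 * (596 - 1) / 2
= 596 * 595 / 2
= 177310


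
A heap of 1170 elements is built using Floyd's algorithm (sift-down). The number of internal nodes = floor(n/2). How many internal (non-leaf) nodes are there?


Leaf nodes occupy roughly half the array.
Sift-down is called for each internal node, starting from the last one.
Internal nodes = floor(n/2) = floor(1170/2) = 585


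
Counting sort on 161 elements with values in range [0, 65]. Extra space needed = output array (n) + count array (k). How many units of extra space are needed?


Output array size: 161 (to store sorted result)
Count array size: 66 (one slot per possible value, range 0 to 65)
Total extra space = 161 + 66 = 227


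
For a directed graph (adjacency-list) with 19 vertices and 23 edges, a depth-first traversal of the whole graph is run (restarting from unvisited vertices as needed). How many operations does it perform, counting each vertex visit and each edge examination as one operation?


A full DFS traversal visits each vertex once and examines each edge once.
V = 19
E = 23
Sum = 19 + 23 = 42


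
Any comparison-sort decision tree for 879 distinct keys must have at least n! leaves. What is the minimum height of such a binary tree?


A binary decision tree of height h has at most 2^h leaves and needs at least n! of them, so h >= ceil(log2(n!)).
879! is far too large to multiply out, so use Stirling's series:
  ln(n!) ~ n ln n - n + (1/2) ln(2 pi n) + 1/(12n)  (error below 1/(360 n^3), negligible here)
  ln(879) = 6.7787849
  n ln n = 879 * 6.7787849 = 5958.5519
  (1/2) ln(2 pi * 879) = (1/2) ln(5522.9199) = 4.3083
  1/(12*879) = 0.0001
  ln(879!) ~ 5958.5519 - 879 + 4.3083 + 0.0001 = 5083.8603
Convert to base 2: log2(879!) = 5083.8603 / ln 2 = 5083.8603 / 0.69314718 = 7334.4600
ceil(7334.4600) = 7335


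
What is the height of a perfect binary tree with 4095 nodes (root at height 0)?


A perfect binary tree with 4095 nodes:
  4095 = 2^12 - 1
  Levels: 0, 1, ..., 11
  Height = 11


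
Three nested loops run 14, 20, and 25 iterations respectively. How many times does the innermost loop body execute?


Loop 1 (outermost): 14 iterations
Loop 2 (middle): 20 iterations per outer
Loop 3 (innermost): 25 iterations per middle
Total = 14 * 20 * 25 = 7000


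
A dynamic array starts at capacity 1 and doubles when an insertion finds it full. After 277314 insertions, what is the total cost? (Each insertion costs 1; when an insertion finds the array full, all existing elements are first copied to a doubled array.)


Insertion cost: 277314 (one per element)
Resizes occur just before inserting elements 2, 3, 5, 9, ...
Elements copied at each resize: 1 + 2 + 4 + 8 + 16 + 32 + 64 + 128 + 256 + 512 + 1024 + 2048 + 4096 + 8192 + 16384 + 32768 + 65536 + 131072 + 262144
Sum of copies = 524287 (geometric series: 2^k - 1)
Total = 277314 + 524287 = 801601


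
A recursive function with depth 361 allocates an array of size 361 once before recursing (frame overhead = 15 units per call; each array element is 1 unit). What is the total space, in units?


Array allocation: 361 units (allocated once)
Stack frames: 361 deep * 15 per frame = 5415 units
Total = 361 + 5415 = 5776


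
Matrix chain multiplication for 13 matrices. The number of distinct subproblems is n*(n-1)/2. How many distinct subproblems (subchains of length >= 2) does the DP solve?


Subproblems are indexed by (i, j) where i < j.
Number of such pairs = n*(n-1)/2
= 13 * 12 / 2
= 78


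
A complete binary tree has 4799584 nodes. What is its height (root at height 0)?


In a complete binary tree, level k holds nodes 2^k .. 2^(k+1)-1 (1-indexed).
Height = floor(log2(n)) = floor(log2(4799584)) = 22
Check: 2^22 = 4194304 <= 4799584 < 8388608 = 2^23


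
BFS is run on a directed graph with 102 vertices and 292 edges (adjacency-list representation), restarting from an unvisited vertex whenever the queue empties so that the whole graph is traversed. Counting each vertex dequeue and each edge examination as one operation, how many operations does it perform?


A full BFS traversal dequeues each vertex exactly once and examines each directed edge exactly once.
V = 102 (vertex processing cost)
E = 292 (edge examination cost)
Total operations proportional to V + E = 102 + 292 = 394


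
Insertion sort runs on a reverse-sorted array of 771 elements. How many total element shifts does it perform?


Sum of shifts = 1 + 2 + 3 + ... + 770
= 771 * 770 / 2
= 593670 / 2
= 296835


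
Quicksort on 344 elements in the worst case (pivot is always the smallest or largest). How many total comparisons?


In the worst case, each partition step picks the worst pivot:
  Partition 1: 343 comparisons (n-1 elements to compare)
  Partition 2: 342 comparisons
  Partition 3: 341 comparisons
  Partition 4: 340 comparisons
  Partition 5: 339 comparisons
  ...
  Last partition: 0 comparisons
Total = (n-1) + (n-2) + ... + 1 + 0 = n*(n-1)/2
= 344*343/2 = 58996


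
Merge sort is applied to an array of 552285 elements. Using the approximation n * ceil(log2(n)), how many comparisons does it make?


Merge sort divides the array into halves recursively.
Number of levels = ceil(log2(552285)) = 20
At each level, approximately n = 552285 comparisons are needed for merging.
Total comparisons ~ n * ceil(log2(n)) = 552285 * 20 = 11045700


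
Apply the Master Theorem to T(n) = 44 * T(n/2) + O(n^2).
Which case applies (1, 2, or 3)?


The Master Theorem: T(n) = a*T(n/b) + O(n^c)
  a = 44, b = 2, c = 2
log_b(a) = log_2(44) ~ 5.459
Compare b^c with a: 2^2 = 4 < 44, so c < log_b(a).
Since c < log_b(a), Case 1 applies.
T(n) = O(n^(log_2 44)) ~ O(n^5.459)
Master Theorem case = 1


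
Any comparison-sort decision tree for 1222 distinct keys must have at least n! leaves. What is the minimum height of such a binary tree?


A binary decision tree of height h has at most 2^h leaves and needs at least n! of them, so h >= ceil(log2(n!)).
1222! is far too large to multiply out, so use Stirling's series:
  ln(n!) ~ n ln n - n + (1/2) ln(2 pi n) + 1/(12n)  (error below 1/(360 n^3), negligible here)
  ln(1222) = 7.1082441
  n ln n = 1222 * 7.1082441 = 8686.2743
  (1/2) ln(2 pi * 1222) = (1/2) ln(7678.0524) = 4.4731
  1/(12*1222) = 0.0001
  ln(1222!) ~ 8686.2743 - 1222 + 4.4731 + 0.0001 = 7468.7475
Convert to base 2: log2(1222!) = 7468.7475 / ln 2 = 7468.7475 / 0.69314718 = 10775.1250
ceil(10775.1250) = 10776


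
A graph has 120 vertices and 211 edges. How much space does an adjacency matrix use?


Adjacency matrix: V x V grid of entries
Space = V^2 = 120^2 = 120 * 120 = 14400


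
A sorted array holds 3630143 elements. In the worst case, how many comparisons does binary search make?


Halving sequence: 3630143 -> 1815071 -> 907535 -> 453767 -> 226883 -> 113441 -> 56720 -> 28360 -> 14180 -> 7090 -> 3545 -> 1772 -> 886 -> 443 -> 221 -> 110 -> 55 -> 27 -> 13 -> 6 -> 3 -> 1
Number of halvings = 21
Max comparisons = 21 + 1 = 22


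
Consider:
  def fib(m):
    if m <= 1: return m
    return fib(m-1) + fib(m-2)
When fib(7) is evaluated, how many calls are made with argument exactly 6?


Let N(m) = number of times fib(m) is called while evaluating fib(7).
N(7) = 1 (the initial call).
N(6) = 1 (only fib(7) calls it).
For 1 <= m <= 5: fib(m) is called by fib(m+1) and fib(m+2), so
  N(m) = N(m+1) + N(m+2).
fib(0) is called only by fib(2), so N(0) = N(2).
Walk down from m=7:
  N(7)=1, N(6)=1
N(6) = 1


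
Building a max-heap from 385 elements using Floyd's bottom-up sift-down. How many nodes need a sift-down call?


In a heap of 385 elements (0-indexed array):
  Last element index: 384
  Parent of last element: floor((384 - 1) / 2) = 191
  Internal nodes: indices 0 to 191
  Count = floor(385/2) = 192


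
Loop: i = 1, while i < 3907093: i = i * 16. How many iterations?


i multiplies by 16 each step:
i = 1 -> 16 -> 256 -> 4096 -> 65536 -> 1048576 -> 16777216 (stop)
Iterations = ceil(log_16(3907093)) = 6


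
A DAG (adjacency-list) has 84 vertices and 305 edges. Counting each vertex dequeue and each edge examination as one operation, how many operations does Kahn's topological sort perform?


V = 84 (vertex processing)
E = 305 (edge processing)
V + E = 84 + 305 = 389


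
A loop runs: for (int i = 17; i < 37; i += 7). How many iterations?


Loop starts at i = 17, increments by 7, stops when i >= 37.
Number of iterations = ceil((37 - 17) / 7)
= ceil(20 / 7)
= 3
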